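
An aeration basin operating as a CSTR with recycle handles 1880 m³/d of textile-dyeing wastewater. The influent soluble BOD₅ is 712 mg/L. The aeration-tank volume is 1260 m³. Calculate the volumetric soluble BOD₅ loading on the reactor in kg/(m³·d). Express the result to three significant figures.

L_v ≈ 1.06 kg soluble BOD₅/(m³·d)

L_v = Q S₀ / V = 1880 × 712 × 10⁻³ / 1260 = 1.062 kg/(m³·d).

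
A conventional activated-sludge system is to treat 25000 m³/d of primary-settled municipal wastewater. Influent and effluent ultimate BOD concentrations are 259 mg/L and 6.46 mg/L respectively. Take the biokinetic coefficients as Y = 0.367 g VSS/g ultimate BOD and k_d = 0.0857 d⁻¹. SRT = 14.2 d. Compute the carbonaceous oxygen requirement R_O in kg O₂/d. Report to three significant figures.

Y_obs = Y / (1 + k_d θ_c) = 0.367 / (1 + 0.0857 × 14.2) = 0.367 / 2.217 = 0.1655.
Mass of ultimate BOD removed per day: Q(S₀ − S) = 25000 × 252.5 g/m³ = 6314 kg/d.
Biomass synthesised: P_X = Y_obs × 6314 = 1045 kg VSS/d.
Carbonaceous O₂ demand = substrate oxidised − cell-mass equivalent = 6314 − 1.42 × 1045 = 4829 kg O₂/d.

R_O ≈ 4830 kg O₂/d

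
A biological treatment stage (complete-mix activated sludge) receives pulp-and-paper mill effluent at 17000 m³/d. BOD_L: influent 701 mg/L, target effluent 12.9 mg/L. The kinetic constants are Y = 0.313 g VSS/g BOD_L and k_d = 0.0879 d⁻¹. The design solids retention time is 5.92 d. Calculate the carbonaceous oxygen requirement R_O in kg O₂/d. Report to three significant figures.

R_O ≈ 8280 kg O₂/d

Y_obs = Y / (1 + k_d θ_c) = 0.313 / (1 + 0.0879 × 5.92) = 0.313 / 1.520 = 0.2059.
Q·(S₀ − S) = 17000 × (701 − 12.9) × 10⁻³ = 11698 kg/d removed.
Biomass synthesised: P_X = Y_obs × 11698 = 2408 kg VSS/d.
R_O = Q·(S₀ − S) − 1.42·P_X = 11698 − 1.42 × 2408 = 8278 kg O₂/d.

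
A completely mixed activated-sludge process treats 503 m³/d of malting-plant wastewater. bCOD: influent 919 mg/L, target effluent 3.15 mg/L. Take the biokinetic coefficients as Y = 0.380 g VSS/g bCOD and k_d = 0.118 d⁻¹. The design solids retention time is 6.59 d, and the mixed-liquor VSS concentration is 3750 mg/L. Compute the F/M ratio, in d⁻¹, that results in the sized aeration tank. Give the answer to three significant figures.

Rearranging the biomass balance for a CMAS with decay, V = Y·Q·ΔS·θ_c / [X·(1+k_d θ_c)] = 0.380 × 503 × (919 − 3.15) × 6.59 / [3750 × (1 + 0.118 × 6.59)] = 1.15×10^6 / 6666 = 173.1 m³.
F/M = applied load / biomass = Q·S₀/(V·X) = 503 × 919 / (173.1 × 3750) = 0.7123 d⁻¹.

F/M ≈ 0.712 d⁻¹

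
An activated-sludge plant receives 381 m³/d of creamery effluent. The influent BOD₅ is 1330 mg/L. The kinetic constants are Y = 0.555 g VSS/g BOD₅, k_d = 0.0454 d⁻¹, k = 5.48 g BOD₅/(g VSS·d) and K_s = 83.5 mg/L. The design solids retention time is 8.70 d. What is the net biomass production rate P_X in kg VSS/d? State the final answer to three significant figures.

From the Monod/SRT balance for a CMAS, S = K_s·(1+k_d θ_c)/[θ_c·(Y k − k_d) − 1] = 83.5 × (1 + 0.0454 × 8.70) / [8.70 × (0.555 × 5.48 − 0.0454) − 1] = 116.5 / 25.07 = 4.647 mg/L.
Y_obs = Y / (1 + k_d θ_c) = 0.555 / (1 + 0.0454 × 8.70) = 0.555 / 1.395 = 0.3979.
Substrate removed = Q·(S₀ − S) = 381 m³/d × (1330 − 4.65) g/m³ = 5.05×10^5 g/d = 505.0 kg/d.
Net biomass production P_X = Y_obs × Q·(S₀ − S) = 0.3979 × 505.0 = 200.9 kg VSS/d.

P_X ≈ 201 kg VSS/d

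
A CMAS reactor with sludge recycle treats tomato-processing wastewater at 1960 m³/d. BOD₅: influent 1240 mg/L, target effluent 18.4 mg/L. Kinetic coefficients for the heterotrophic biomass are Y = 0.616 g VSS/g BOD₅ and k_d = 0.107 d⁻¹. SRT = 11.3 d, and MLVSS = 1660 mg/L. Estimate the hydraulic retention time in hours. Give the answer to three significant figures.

τ ≈ 55.7 h

Steady-state biomass mass balance: V·X·(1 + k_d·θ_c) = Y·Q·(S₀ − S)·θ_c, so V = 0.616 × 1960 × (1240 − 18.4) × 11.3 / [1660 × (1 + 0.107 × 11.3)] = 1.67×10^7 / 3667 = 4545 m³.
τ = V/Q = 4545/1960 = 2.319 d, or 55.65 h.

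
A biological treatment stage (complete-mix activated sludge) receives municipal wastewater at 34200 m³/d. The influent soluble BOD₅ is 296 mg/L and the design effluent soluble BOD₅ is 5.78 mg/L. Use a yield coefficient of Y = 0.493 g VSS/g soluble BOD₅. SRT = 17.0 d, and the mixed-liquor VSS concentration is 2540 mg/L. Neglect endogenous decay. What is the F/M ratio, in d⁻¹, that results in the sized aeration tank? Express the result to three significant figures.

V·X = Y·Q·ΔS·θ_c gives V = 0.493 × 34200 × (296 − 5.78) × 17.0 / 2540 = 32750 m³.
Food-to-microorganism ratio F/M = Q S₀ / (V X) = 34200 × 296 / (32750 × 2540) = 0.1217 d⁻¹.

F/M ≈ 0.122 d⁻¹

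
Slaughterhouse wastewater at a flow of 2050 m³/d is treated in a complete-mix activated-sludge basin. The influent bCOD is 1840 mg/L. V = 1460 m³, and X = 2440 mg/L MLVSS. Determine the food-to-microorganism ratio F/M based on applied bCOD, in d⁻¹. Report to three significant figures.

F/M = applied load / biomass = Q·S₀/(V·X) = 2050 × 1840 / (1460 × 2440) = 1.059 d⁻¹.

F/M ≈ 1.06 d⁻¹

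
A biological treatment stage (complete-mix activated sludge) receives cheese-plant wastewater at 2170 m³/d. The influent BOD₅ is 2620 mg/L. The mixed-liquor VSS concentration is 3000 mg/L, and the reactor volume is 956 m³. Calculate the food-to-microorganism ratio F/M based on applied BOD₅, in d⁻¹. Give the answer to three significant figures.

Food-to-microorganism ratio F/M = Q S₀ / (V X) = 2170 × 2620 / (956.0 × 3000) = 1.982 d⁻¹.

F/M ≈ 1.98 d⁻¹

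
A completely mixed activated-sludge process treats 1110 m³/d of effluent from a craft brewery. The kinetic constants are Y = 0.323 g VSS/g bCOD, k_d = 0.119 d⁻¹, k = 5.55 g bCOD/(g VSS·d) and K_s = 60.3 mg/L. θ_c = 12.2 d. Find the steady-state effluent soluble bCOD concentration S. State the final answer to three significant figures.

S ≈ 7.61 mg/L

From the Monod/SRT balance for a CMAS, S = K_s·(1+k_d θ_c)/[θ_c·(Y k − k_d) − 1] = 60.3 × (1 + 0.119 × 12.2) / [12.2 × (0.323 × 5.55 − 0.119) − 1] = 147.8 / 19.42 = 7.614 mg/L.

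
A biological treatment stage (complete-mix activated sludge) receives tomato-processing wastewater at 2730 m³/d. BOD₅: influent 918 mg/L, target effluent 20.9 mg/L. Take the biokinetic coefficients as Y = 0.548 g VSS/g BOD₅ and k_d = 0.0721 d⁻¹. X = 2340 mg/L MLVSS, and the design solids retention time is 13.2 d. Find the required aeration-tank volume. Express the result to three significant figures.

V ≈ 3880 m³

From the SRT design equation V = Y Q (S₀−S) θ_c / [X (1 + k_d θ_c)] = 0.548 × 2730 × (918 − 20.9) × 13.2 / [2340 × (1 + 0.0721 × 13.2)] = 1.77×10^7 / 4567 = 3879 m³.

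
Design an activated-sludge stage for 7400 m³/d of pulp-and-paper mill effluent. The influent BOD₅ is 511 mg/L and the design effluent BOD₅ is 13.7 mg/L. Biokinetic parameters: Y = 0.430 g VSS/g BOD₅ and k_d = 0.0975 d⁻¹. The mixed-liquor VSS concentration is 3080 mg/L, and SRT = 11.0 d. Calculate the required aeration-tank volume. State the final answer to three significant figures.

V ≈ 2730 m³

From the SRT design equation V = Y Q (S₀−S) θ_c / [X (1 + k_d θ_c)] = 0.430 × 7400 × (511 − 13.7) × 11.0 / [3080 × (1 + 0.0975 × 11.0)] = 1.74×10^7 / 6383 = 2727 m³.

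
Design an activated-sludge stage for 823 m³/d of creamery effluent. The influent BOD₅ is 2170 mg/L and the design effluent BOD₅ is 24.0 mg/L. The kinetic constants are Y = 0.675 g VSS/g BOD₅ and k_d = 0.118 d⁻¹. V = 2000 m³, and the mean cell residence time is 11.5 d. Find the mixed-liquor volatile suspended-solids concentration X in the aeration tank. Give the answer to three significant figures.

X = Y·Q·ΔS·θ_c / [V·(1 + k_d θ_c)] = 0.675 × 823 × (2170 − 24.0) × 11.5 / [2000 × (1 + 0.118 × 11.5)] = 2908 mg/L.

X ≈ 2910 mg/L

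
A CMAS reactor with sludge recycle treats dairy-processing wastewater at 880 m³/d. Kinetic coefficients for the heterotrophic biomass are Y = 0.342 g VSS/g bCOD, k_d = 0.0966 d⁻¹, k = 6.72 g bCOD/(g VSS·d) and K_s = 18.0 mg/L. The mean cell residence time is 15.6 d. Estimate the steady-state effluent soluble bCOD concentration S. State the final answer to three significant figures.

Effluent substrate depends only on kinetics and SRT: S = K_s(1 + k_d θ_c) / [θ_c(Yk − k_d) − 1] = 18.0 × (1 + 0.0966 × 15.6) / [15.6 × (0.342 × 6.72 − 0.0966) − 1] = 45.13 / 33.35 = 1.353 mg/L.

S ≈ 1.35 mg/L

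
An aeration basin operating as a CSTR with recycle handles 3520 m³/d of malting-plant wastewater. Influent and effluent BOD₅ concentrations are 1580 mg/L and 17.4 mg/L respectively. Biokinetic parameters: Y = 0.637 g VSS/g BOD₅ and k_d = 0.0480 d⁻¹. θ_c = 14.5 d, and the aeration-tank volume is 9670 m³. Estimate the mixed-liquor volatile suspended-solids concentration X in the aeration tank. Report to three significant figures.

X = Y·Q·ΔS·θ_c / [V·(1 + k_d θ_c)] = 0.637 × 3520 × (1580 − 17.4) × 14.5 / [9670 × (1 + 0.0480 × 14.5)] = 3098 mg/L.

X ≈ 3100 mg/L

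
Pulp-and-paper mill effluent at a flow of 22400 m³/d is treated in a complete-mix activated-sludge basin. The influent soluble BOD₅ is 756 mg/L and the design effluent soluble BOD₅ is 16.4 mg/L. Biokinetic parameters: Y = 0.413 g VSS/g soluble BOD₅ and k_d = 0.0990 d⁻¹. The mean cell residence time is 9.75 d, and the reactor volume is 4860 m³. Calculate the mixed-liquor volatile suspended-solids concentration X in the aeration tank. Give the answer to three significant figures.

X ≈ 6980 mg/L

Solving the biomass balance for X: X = Y Q (S₀−S) θ_c / [V (1+k_d θ_c)] = 0.413 × 22400 × (756 − 16.4) × 9.75 / [4860 × (1 + 0.0990 × 9.75)] = 6985 mg/L.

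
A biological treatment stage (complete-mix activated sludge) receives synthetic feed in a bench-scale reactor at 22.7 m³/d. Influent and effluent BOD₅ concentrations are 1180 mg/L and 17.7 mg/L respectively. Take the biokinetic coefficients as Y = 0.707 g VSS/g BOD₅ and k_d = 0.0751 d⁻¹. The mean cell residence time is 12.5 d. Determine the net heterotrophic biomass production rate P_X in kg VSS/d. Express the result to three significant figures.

P_X ≈ 9.62 kg VSS/d

Observed yield with endogenous decay: Y_obs = Y / (1 + k_d·θ_c) = 0.707 / (1 + 0.0751 × 12.5) = 0.707 / 1.939 = 0.3647 g VSS/g BOD₅.
Q·(S₀ − S) = 22.7 × (1180 − 17.7) × 10⁻³ = 26.38 kg/d removed.
P_X = Y_obs · Q(S₀ − S) = 0.3647 × 26.38 = 9.621 kg VSS/d.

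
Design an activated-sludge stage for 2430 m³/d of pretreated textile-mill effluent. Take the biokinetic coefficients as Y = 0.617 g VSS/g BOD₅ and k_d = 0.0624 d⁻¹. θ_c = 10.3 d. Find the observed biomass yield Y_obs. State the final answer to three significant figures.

Y_obs ≈ 0.376 g VSS/g BOD₅

The observed yield is Y_obs = Y/(1 + k_d·θ_c) = 0.617 / (1 + 0.0624 × 10.3) = 0.617 / 1.643 = 0.3756 g VSS per g BOD₅ removed.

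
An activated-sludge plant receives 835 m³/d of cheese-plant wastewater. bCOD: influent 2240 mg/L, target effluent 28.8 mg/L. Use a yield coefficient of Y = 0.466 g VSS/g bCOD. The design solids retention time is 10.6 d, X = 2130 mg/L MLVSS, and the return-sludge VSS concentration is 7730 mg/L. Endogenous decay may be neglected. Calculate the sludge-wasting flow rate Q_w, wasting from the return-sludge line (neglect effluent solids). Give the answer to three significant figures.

Biomass mass balance (decay neglected): V·X = Y·Q·(S₀ − S)·θ_c, so V = 0.466 × 835 × (2240 − 28.8) × 10.6 / 2130 = 4282 m³.
Wasting from the return line (neglecting effluent solids): Q_w = V·X / (θ_c·X_r) = 4282 × 2130 / (10.6 × 7730) = 111.3 m³/d.

Q_w ≈ 111 m³/d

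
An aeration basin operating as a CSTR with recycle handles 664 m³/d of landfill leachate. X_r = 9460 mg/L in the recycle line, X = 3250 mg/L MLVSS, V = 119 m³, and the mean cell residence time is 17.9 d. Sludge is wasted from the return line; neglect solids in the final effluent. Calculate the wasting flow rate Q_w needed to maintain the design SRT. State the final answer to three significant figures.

Q_w ≈ 2.28 m³/d

Wasting from the return line (neglecting effluent solids): Q_w = V·X / (θ_c·X_r) = 119.0 × 3250 / (17.9 × 9460) = 2.284 m³/d.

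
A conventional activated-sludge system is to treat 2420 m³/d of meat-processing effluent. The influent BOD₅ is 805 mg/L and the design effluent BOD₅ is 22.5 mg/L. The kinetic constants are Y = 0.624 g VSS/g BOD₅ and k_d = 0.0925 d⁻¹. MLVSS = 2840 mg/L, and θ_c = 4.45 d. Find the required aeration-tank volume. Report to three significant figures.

Rearranging the biomass balance for a CMAS with decay, V = Y·Q·ΔS·θ_c / [X·(1+k_d θ_c)] = 0.624 × 2420 × (805 − 22.5) × 4.45 / [2840 × (1 + 0.0925 × 4.45)] = 5.26×10^6 / 4009 = 1312 m³.

V ≈ 1310 m³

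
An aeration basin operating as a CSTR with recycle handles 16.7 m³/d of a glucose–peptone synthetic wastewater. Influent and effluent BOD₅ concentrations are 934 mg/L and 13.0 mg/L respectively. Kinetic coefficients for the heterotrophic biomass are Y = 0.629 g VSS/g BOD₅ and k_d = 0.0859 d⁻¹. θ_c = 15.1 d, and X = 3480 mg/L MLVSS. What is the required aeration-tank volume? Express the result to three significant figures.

V ≈ 18.3 m³

From the SRT design equation V = Y Q (S₀−S) θ_c / [X (1 + k_d θ_c)] = 0.629 × 16.7 × (934 − 13.0) × 15.1 / [3480 × (1 + 0.0859 × 15.1)] = 1.46×10^5 / 7994 = 18.27 m³.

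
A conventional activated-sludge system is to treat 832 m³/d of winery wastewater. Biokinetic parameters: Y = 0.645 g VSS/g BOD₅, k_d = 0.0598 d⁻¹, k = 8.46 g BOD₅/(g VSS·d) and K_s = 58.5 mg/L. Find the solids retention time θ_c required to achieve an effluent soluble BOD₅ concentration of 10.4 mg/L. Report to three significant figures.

From 1/θ_c = Y·k·S/(K_s + S) − k_d: Y·k·S/(K_s+S) = 0.645 × 8.46 × 10.4 / (58.5 + 10.4) = 0.8237 d⁻¹.
1/θ_c = 0.8237 − 0.0598 = 0.7639 d⁻¹, so θ_c = 1.309 d.

θ_c ≈ 1.31 d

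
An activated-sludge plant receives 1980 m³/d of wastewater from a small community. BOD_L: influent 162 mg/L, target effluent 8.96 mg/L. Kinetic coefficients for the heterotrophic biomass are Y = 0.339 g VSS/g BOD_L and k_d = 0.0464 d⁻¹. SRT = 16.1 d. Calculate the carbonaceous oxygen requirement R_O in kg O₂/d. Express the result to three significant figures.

R_O ≈ 220 kg O₂/d

The observed yield is Y_obs = Y/(1 + k_d·θ_c) = 0.339 / (1 + 0.0464 × 16.1) = 0.339 / 1.747 = 0.1940 g VSS per g BOD_L removed.
Q·(S₀ − S) = 1980 × (162 − 8.96) × 10⁻³ = 303.0 kg/d removed.
P_X = Y_obs·Q·(S₀ − S) = 0.1940 × 303.0 = 58.80 kg VSS/d.
R_O = Q·(S₀ − S) − 1.42·P_X = 303.0 − 1.42 × 58.80 = 219.5 kg O₂/d.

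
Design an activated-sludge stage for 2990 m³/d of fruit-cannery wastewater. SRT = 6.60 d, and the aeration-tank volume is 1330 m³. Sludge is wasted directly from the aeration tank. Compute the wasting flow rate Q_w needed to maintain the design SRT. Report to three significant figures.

Q_w ≈ 202 m³/d

With mixed-liquor wasting, θ_c = V/Q_w, so Q_w = V/θ_c = 1330/6.60 = 201.5 m³/d.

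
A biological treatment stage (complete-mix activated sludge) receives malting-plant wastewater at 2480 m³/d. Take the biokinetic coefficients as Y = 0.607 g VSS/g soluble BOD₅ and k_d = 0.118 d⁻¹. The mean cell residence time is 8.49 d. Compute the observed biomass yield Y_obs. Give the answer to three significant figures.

Observed yield with endogenous decay: Y_obs = Y / (1 + k_d·θ_c) = 0.607 / (1 + 0.118 × 8.49) = 0.607 / 2.002 = 0.3032 g VSS/g soluble BOD₅.

Y_obs ≈ 0.303 g VSS/g soluble BOD₅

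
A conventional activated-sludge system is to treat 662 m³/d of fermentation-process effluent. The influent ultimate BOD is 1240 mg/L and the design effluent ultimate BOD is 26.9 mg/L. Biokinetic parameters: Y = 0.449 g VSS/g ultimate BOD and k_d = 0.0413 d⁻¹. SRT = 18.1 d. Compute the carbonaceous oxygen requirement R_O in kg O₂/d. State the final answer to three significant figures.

R_O ≈ 510 kg O₂/d

The observed yield is Y_obs = Y/(1 + k_d·θ_c) = 0.449 / (1 + 0.0413 × 18.1) = 0.449 / 1.748 = 0.2569 g VSS per g ultimate BOD removed.
Substrate removed = Q·(S₀ − S) = 662 m³/d × (1240 − 26.9) g/m³ = 8.03×10^5 g/d = 803.1 kg/d.
Biomass synthesised: P_X = Y_obs × 803.1 = 206.3 kg VSS/d.
R_O = Q·(S₀ − S) − 1.42·P_X = 803.1 − 1.42 × 206.3 = 510.1 kg O₂/d.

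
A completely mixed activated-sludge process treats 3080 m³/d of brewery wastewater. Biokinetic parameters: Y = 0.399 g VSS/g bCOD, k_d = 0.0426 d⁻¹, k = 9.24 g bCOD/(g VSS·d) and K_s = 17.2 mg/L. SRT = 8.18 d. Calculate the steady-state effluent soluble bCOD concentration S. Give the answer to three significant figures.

Effluent substrate depends only on kinetics and SRT: S = K_s(1 + k_d θ_c) / [θ_c(Yk − k_d) − 1] = 17.2 × (1 + 0.0426 × 8.18) / [8.18 × (0.399 × 9.24 − 0.0426) − 1] = 23.19 / 28.81 = 0.8051 mg/L.

S ≈ 0.805 mg/L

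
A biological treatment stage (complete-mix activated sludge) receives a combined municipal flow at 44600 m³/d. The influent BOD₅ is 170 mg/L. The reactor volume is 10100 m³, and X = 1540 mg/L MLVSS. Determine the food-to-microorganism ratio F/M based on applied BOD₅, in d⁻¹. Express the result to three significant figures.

F/M ≈ 0.487 d⁻¹

Food-to-microorganism ratio F/M = Q S₀ / (V X) = 44600 × 170 / (10100 × 1540) = 0.4875 d⁻¹.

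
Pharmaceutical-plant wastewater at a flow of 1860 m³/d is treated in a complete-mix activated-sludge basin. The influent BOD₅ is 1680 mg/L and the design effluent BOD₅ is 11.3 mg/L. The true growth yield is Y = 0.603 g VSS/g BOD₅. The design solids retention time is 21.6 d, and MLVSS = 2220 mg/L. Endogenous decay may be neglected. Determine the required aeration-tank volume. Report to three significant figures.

V ≈ 18200 m³

Biomass mass balance (decay neglected): V·X = Y·Q·(S₀ − S)·θ_c, so V = 0.603 × 1860 × (1680 − 11.3) × 21.6 / 2220 = 18210 m³.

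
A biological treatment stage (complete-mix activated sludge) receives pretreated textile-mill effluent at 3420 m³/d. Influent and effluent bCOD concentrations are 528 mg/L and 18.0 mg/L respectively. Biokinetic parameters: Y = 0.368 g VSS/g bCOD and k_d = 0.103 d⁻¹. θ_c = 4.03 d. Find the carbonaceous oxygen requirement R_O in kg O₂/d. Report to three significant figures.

The observed yield is Y_obs = Y/(1 + k_d·θ_c) = 0.368 / (1 + 0.103 × 4.03) = 0.368 / 1.415 = 0.2601 g VSS per g bCOD removed.
ΔS = 528 − 18.0 = 510.0 mg/L, so the substrate removal rate is 3420 × 510.0/1000 = 1744 kg bCOD/d.
Biomass synthesised: P_X = Y_obs × 1744 = 453.6 kg VSS/d.
R_O = Q·ΔS − 1.42 P_X = 1744 − 644.1 = 1100 kg O₂/d.

R_O ≈ 1100 kg O₂/d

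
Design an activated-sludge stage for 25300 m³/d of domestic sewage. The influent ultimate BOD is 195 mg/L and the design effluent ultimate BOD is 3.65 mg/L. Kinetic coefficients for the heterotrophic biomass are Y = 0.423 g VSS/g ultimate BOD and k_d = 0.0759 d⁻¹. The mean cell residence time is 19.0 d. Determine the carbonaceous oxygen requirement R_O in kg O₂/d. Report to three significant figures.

R_O ≈ 3650 kg O₂/d

Correct the yield for decay: Y_obs = Y/(1 + k_d θ_c) = 0.423 / (1 + 0.0759 × 19.0) = 0.423 / 2.442 = 0.1732.
Q·(S₀ − S) = 25300 × (195 − 3.65) × 10⁻³ = 4841 kg/d removed.
Net sludge production P_X = 0.1732 × 4841 = 838.5 kg VSS/d.
Carbonaceous O₂ demand = substrate oxidised − cell-mass equivalent = 4841 − 1.42 × 838.5 = 3650 kg O₂/d.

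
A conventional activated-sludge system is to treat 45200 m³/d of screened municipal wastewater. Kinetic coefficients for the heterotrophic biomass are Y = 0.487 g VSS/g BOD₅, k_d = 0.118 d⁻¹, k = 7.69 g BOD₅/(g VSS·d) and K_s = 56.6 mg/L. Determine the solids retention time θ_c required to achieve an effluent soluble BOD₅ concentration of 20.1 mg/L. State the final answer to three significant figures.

From 1/θ_c = Y·k·S/(K_s + S) − k_d: Y·k·S/(K_s+S) = 0.487 × 7.69 × 20.1 / (56.6 + 20.1) = 0.9814 d⁻¹.
Then 1/θ_c = μ − k_d = 0.9814 − 0.118 = 0.8634 d⁻¹, giving θ_c = 1.158 d.

θ_c ≈ 1.16 d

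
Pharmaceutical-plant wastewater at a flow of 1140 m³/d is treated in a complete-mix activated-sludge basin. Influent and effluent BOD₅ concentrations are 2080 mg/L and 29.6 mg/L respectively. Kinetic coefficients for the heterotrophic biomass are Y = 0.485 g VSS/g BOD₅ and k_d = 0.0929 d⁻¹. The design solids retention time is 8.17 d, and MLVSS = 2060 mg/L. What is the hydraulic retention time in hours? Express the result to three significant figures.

τ ≈ 53.8 h

From the SRT design equation V = Y Q (S₀−S) θ_c / [X (1 + k_d θ_c)] = 0.485 × 1140 × (2080 − 29.6) × 8.17 / [2060 × (1 + 0.0929 × 8.17)] = 9.26×10^6 / 3624 = 2556 m³.
Hydraulic retention time τ = V/Q = 2556 / 1140 = 2.242 d = 53.81 h.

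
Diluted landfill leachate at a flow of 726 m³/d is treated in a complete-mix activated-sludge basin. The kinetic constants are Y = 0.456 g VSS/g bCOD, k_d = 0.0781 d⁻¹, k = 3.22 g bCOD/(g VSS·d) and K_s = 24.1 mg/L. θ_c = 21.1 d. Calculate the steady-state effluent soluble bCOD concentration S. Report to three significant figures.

From the Monod/SRT balance for a CMAS, S = K_s·(1+k_d θ_c)/[θ_c·(Y k − k_d) − 1] = 24.1 × (1 + 0.0781 × 21.1) / [21.1 × (0.456 × 3.22 − 0.0781) − 1] = 63.81 / 28.33 = 2.252 mg/L.

S ≈ 2.25 mg/L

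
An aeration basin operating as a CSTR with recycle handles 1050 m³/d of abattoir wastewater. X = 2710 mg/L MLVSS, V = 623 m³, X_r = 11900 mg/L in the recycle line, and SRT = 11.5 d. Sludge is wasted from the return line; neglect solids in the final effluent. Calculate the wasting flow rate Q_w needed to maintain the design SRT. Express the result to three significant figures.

θ_c = V·X/(Q_w·X_r) when wasting from the recycle, so Q_w = V·X/(θ_c·X_r) = 623.0 × 2710 / (11.5 × 11900) = 12.34 m³/d.

Q_w ≈ 12.3 m³/d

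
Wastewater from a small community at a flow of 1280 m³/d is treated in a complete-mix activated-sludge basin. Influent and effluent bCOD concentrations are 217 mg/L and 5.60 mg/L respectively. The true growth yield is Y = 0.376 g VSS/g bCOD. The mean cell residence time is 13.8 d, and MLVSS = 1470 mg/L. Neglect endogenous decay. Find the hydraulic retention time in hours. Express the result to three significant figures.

τ ≈ 17.9 h

Biomass mass balance (decay neglected): V·X = Y·Q·(S₀ − S)·θ_c, so V = 0.376 × 1280 × (217 − 5.60) × 13.8 / 1470 = 955.1 m³.
HRT = V/Q = 955.1 m³ / 1280 m³·d⁻¹ = 0.7462 d × 24 = 17.91 h.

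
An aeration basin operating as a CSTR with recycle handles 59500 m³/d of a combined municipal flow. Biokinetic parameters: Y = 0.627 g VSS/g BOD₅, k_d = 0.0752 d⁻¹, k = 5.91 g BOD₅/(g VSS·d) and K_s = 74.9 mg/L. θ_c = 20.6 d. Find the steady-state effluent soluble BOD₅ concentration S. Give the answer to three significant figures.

Effluent substrate depends only on kinetics and SRT: S = K_s(1 + k_d θ_c) / [θ_c(Yk − k_d) − 1] = 74.9 × (1 + 0.0752 × 20.6) / [20.6 × (0.627 × 5.91 − 0.0752) − 1] = 190.9 / 73.79 = 2.588 mg/L.

S ≈ 2.59 mg/L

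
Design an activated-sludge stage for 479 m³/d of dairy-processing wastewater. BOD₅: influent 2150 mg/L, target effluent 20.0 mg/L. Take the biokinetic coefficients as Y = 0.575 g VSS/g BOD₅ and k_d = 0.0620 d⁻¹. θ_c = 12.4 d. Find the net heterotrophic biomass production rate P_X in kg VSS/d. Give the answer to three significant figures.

P_X ≈ 332 kg VSS/d

Correct the yield for decay: Y_obs = Y/(1 + k_d θ_c) = 0.575 / (1 + 0.0620 × 12.4) = 0.575 / 1.769 = 0.3251.
Q·(S₀ − S) = 479 × (2150 − 20.0) × 10⁻³ = 1020 kg/d removed.
Net biomass production P_X = Y_obs × Q·(S₀ − S) = 0.3251 × 1020 = 331.7 kg VSS/d.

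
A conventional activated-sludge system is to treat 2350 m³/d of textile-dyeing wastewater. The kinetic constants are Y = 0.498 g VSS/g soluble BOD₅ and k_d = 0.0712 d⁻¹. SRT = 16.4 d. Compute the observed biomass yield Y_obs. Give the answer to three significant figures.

Observed yield with endogenous decay: Y_obs = Y / (1 + k_d·θ_c) = 0.498 / (1 + 0.0712 × 16.4) = 0.498 / 2.168 = 0.2297 g VSS/g soluble BOD₅.

Y_obs ≈ 0.230 g VSS/g soluble BOD₅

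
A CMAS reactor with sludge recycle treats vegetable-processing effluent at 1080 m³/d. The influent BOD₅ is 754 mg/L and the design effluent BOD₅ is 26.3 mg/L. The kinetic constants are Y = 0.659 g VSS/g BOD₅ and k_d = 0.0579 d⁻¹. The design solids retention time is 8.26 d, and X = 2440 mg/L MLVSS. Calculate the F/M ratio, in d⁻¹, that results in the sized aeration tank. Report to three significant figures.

F/M ≈ 0.281 d⁻¹

Rearranging the biomass balance for a CMAS with decay, V = Y·Q·ΔS·θ_c / [X·(1+k_d θ_c)] = 0.659 × 1080 × (754 − 26.3) × 8.26 / [2440 × (1 + 0.0579 × 8.26)] = 4.28×10^6 / 3607 = 1186 m³.
F/M = applied load / biomass = Q·S₀/(V·X) = 1080 × 754 / (1186 × 2440) = 0.2814 d⁻¹.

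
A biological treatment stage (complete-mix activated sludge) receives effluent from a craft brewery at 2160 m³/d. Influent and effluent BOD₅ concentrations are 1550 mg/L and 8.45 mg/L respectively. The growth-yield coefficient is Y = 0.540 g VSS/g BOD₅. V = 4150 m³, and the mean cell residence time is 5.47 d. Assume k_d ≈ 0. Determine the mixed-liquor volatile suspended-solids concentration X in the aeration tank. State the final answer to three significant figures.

From V·X = Y·Q·(S₀ − S)·θ_c (decay neglected): X = 0.540 × 2160 × (1550 − 8.45) × 5.47 / 4150 = 2370 mg/L.

X ≈ 2370 mg/L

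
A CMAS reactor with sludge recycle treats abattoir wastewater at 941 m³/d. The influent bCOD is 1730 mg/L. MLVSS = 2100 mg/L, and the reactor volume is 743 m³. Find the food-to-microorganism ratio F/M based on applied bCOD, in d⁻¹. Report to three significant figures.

F/M = Q·S₀ / (V·X) = 941 × 1730 / (743.0 × 2100) = 1.043 g bCOD·(g VSS·d)⁻¹.

F/M ≈ 1.04 d⁻¹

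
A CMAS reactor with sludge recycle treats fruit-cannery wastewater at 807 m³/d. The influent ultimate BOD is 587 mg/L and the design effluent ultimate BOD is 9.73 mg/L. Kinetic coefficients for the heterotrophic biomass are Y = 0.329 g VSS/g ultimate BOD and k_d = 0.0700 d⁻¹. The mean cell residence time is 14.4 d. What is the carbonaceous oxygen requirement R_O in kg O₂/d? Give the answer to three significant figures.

Y_obs = Y / (1 + k_d θ_c) = 0.329 / (1 + 0.0700 × 14.4) = 0.329 / 2.008 = 0.1638.
Q·(S₀ − S) = 807 × (587 − 9.73) × 10⁻³ = 465.9 kg/d removed.
Net sludge production P_X = 0.1638 × 465.9 = 76.33 kg VSS/d.
Carbonaceous O₂ demand = substrate oxidised − cell-mass equivalent = 465.9 − 1.42 × 76.33 = 357.5 kg O₂/d.

R_O ≈ 357 kg O₂/d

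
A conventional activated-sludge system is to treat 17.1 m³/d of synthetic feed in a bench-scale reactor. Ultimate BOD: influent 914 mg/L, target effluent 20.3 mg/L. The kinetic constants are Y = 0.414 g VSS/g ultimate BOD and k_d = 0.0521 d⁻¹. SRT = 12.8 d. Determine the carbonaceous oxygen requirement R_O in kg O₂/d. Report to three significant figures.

Correct the yield for decay: Y_obs = Y/(1 + k_d θ_c) = 0.414 / (1 + 0.0521 × 12.8) = 0.414 / 1.667 = 0.2484.
Substrate removed = Q·(S₀ − S) = 17.1 m³/d × (914 − 20.3) g/m³ = 1.53×10^4 g/d = 15.28 kg/d.
Biomass synthesised: P_X = Y_obs × 15.28 = 3.796 kg VSS/d.
R_O = Q·ΔS − 1.42 P_X = 15.28 − 5.390 = 9.892 kg O₂/d.

R_O ≈ 9.89 kg O₂/d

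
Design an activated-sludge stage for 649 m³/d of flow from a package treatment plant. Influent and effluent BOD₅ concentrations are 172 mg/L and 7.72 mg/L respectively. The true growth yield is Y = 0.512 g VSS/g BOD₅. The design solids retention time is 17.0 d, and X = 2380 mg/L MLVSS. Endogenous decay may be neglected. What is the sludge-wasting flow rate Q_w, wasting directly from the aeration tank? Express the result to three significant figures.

Q_w ≈ 22.9 m³/d

Biomass mass balance (decay neglected): V·X = Y·Q·(S₀ − S)·θ_c, so V = 0.512 × 649 × (172 − 7.72) × 17.0 / 2380 = 389.9 m³.
With mixed-liquor wasting, θ_c = V/Q_w, so Q_w = V/θ_c = 389.9/17.0 = 22.94 m³/d.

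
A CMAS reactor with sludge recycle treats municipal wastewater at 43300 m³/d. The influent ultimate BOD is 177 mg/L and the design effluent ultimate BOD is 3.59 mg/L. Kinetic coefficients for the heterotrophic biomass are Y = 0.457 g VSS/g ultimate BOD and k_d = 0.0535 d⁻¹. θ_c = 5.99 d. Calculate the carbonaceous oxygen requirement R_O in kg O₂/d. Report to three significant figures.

R_O ≈ 3820 kg O₂/d

The observed yield is Y_obs = Y/(1 + k_d·θ_c) = 0.457 / (1 + 0.0535 × 5.99) = 0.457 / 1.320 = 0.3461 g VSS per g ultimate BOD removed.
Mass of ultimate BOD removed per day: Q(S₀ − S) = 43300 × 173.4 g/m³ = 7509 kg/d.
Net sludge production P_X = 0.3461 × 7509 = 2599 kg VSS/d.
R_O = Q·ΔS − 1.42 P_X = 7509 − 3690 = 3819 kg O₂/d.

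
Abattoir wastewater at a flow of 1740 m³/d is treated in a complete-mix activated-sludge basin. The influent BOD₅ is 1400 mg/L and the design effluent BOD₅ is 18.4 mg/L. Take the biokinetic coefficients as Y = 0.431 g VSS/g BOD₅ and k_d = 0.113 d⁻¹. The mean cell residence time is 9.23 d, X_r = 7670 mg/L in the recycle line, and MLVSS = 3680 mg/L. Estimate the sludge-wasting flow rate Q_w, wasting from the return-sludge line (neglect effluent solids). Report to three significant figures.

Rearranging the biomass balance for a CMAS with decay, V = Y·Q·ΔS·θ_c / [X·(1+k_d θ_c)] = 0.431 × 1740 × (1400 − 18.4) × 9.23 / [3680 × (1 + 0.113 × 9.23)] = 9.56×10^6 / 7518 = 1272 m³.
Wasting from the return line (neglecting effluent solids): Q_w = V·X / (θ_c·X_r) = 1272 × 3680 / (9.23 × 7670) = 66.12 m³/d.

Q_w ≈ 66.1 m³/d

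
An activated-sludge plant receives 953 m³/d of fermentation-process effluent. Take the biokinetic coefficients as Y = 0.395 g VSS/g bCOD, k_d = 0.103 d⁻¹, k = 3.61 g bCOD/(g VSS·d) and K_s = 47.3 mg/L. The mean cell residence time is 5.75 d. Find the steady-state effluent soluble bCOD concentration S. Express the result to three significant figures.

S ≈ 11.4 mg/L

Effluent substrate depends only on kinetics and SRT: S = K_s(1 + k_d θ_c) / [θ_c(Yk − k_d) − 1] = 47.3 × (1 + 0.103 × 5.75) / [5.75 × (0.395 × 3.61 − 0.103) − 1] = 75.31 / 6.607 = 11.40 mg/L.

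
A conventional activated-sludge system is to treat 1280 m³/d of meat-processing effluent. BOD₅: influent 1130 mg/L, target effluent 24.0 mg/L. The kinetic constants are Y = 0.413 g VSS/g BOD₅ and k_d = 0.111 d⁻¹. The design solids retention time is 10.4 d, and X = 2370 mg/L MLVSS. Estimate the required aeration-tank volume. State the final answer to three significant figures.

V ≈ 1190 m³

From the SRT design equation V = Y Q (S₀−S) θ_c / [X (1 + k_d θ_c)] = 0.413 × 1280 × (1130 − 24.0) × 10.4 / [2370 × (1 + 0.111 × 10.4)] = 6.08×10^6 / 5106 = 1191 m³.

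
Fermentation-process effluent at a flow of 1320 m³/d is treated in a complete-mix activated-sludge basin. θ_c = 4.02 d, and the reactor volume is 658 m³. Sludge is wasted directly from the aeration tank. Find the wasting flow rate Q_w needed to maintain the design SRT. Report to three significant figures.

Q_w ≈ 164 m³/d

With mixed-liquor wasting, θ_c = V/Q_w, so Q_w = V/θ_c = 658.0/4.02 = 163.7 m³/d.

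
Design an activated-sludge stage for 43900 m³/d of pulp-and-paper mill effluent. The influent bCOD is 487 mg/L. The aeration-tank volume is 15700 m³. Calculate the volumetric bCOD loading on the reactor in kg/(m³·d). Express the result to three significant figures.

L_v = Q S₀ / V = 43900 × 487 × 10⁻³ / 15700 = 1.362 kg/(m³·d).

L_v ≈ 1.36 kg bCOD/(m³·d)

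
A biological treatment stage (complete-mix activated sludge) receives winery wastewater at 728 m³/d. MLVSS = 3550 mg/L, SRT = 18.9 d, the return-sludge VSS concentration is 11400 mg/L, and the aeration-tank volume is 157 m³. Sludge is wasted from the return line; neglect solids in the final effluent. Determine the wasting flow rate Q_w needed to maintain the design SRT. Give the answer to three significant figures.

Q_w = (V·X)/(θ_c X_r) = 157.0 × 3550 / (18.9 × 11400) = 2.587 m³/d.

Q_w ≈ 2.59 m³/d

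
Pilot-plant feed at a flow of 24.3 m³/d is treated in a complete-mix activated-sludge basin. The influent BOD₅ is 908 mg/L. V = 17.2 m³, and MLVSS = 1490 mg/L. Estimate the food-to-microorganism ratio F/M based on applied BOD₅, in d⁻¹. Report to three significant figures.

F/M = Q·S₀ / (V·X) = 24.3 × 908 / (17.20 × 1490) = 0.8609 g BOD₅·(g VSS·d)⁻¹.

F/M ≈ 0.861 d⁻¹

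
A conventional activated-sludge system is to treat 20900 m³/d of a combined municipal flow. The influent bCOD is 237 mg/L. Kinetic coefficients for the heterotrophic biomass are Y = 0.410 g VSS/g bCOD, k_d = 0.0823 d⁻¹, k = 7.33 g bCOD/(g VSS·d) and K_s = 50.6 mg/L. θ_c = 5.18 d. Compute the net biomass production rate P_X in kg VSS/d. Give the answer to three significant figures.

Effluent substrate depends only on kinetics and SRT: S = K_s(1 + k_d θ_c) / [θ_c(Yk − k_d) − 1] = 50.6 × (1 + 0.0823 × 5.18) / [5.18 × (0.410 × 7.33 − 0.0823) − 1] = 72.17 / 14.14 = 5.104 mg/L.
The observed yield is Y_obs = Y/(1 + k_d·θ_c) = 0.410 / (1 + 0.0823 × 5.18) = 0.410 / 1.426 = 0.2875 g VSS per g bCOD removed.
Q·(S₀ − S) = 20900 × (237 − 5.10) × 10⁻³ = 4847 kg/d removed.
So the net sludge growth is P_X = 0.2875 × 4847 = 1393 kg VSS/d.

P_X ≈ 1390 kg VSS/d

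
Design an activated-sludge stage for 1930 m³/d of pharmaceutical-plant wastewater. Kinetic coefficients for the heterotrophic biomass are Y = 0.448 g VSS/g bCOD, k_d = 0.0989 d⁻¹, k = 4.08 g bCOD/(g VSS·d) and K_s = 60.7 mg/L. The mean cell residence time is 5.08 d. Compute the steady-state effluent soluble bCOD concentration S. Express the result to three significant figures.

S ≈ 11.7 mg/L

For a completely mixed reactor with recycle the Lawrence–McCarty relation gives S = K_s·(1 + k_d·θ_c) / [θ_c·(Y·k − k_d) − 1] = 60.7 × (1 + 0.0989 × 5.08) / [5.08 × (0.448 × 4.08 − 0.0989) − 1] = 91.20 / 7.783 = 11.72 mg/L.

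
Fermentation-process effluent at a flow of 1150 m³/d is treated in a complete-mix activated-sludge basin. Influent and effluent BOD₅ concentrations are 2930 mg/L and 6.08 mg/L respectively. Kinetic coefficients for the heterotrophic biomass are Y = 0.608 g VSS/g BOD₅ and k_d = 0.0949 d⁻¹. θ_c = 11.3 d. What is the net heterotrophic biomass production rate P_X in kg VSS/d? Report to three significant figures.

P_X ≈ 987 kg VSS/d

Y_obs = Y / (1 + k_d θ_c) = 0.608 / (1 + 0.0949 × 11.3) = 0.608 / 2.072 = 0.2934.
Q·(S₀ − S) = 1150 × (2930 − 6.08) × 10⁻³ = 3363 kg/d removed.
Net biomass production P_X = Y_obs × Q·(S₀ − S) = 0.2934 × 3363 = 986.5 kg VSS/d.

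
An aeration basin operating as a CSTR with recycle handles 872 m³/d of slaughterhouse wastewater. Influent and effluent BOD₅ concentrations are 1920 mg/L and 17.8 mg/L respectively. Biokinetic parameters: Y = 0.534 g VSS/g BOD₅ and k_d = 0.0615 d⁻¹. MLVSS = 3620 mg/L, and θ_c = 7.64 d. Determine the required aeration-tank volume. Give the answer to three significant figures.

V ≈ 1270 m³

Steady-state biomass mass balance: V·X·(1 + k_d·θ_c) = Y·Q·(S₀ − S)·θ_c, so V = 0.534 × 872 × (1920 − 17.8) × 7.64 / [3620 × (1 + 0.0615 × 7.64)] = 6.77×10^6 / 5321 = 1272 m³.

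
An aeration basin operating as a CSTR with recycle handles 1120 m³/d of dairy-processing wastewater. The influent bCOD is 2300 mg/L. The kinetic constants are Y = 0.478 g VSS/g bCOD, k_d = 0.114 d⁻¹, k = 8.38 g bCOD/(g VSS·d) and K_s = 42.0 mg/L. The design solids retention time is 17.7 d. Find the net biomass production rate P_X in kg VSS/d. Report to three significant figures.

P_X ≈ 408 kg VSS/d

For a completely mixed reactor with recycle the Lawrence–McCarty relation gives S = K_s·(1 + k_d·θ_c) / [θ_c·(Y·k − k_d) − 1] = 42.0 × (1 + 0.114 × 17.7) / [17.7 × (0.478 × 8.38 − 0.114) − 1] = 126.7 / 67.88 = 1.867 mg/L.
Observed yield with endogenous decay: Y_obs = Y / (1 + k_d·θ_c) = 0.478 / (1 + 0.114 × 17.7) = 0.478 / 3.018 = 0.1584 g VSS/g bCOD.
Q·(S₀ − S) = 1120 × (2300 − 1.87) × 10⁻³ = 2574 kg/d removed.
Net biomass production P_X = Y_obs × Q·(S₀ − S) = 0.1584 × 2574 = 407.7 kg VSS/d.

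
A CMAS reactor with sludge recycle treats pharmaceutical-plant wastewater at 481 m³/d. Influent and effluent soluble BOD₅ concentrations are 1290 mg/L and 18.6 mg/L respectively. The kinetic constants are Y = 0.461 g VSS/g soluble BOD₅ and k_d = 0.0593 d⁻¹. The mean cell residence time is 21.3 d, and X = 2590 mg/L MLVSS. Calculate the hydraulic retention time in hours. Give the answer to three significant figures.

Rearranging the biomass balance for a CMAS with decay, V = Y·Q·ΔS·θ_c / [X·(1+k_d θ_c)] = 0.461 × 481 × (1290 − 18.6) × 21.3 / [2590 × (1 + 0.0593 × 21.3)] = 6×10^6 / 5861 = 1024 m³.
τ = V/Q = 1024/481 = 2.130 d, or 51.12 h.

τ ≈ 51.1 h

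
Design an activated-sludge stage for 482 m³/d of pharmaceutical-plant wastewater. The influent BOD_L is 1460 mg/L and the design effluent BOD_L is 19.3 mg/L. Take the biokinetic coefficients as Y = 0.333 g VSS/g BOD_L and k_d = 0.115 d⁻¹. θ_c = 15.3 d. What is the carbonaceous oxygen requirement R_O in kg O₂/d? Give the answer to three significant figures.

R_O ≈ 575 kg O₂/d

Correct the yield for decay: Y_obs = Y/(1 + k_d θ_c) = 0.333 / (1 + 0.115 × 15.3) = 0.333 / 2.760 = 0.1207.
Substrate removed = Q·(S₀ − S) = 482 m³/d × (1460 − 19.3) g/m³ = 6.94×10^5 g/d = 694.4 kg/d.
Net sludge production P_X = 0.1207 × 694.4 = 83.80 kg VSS/d.
R_O = Q·(S₀ − S) − 1.42·P_X = 694.4 − 1.42 × 83.80 = 575.4 kg O₂/d.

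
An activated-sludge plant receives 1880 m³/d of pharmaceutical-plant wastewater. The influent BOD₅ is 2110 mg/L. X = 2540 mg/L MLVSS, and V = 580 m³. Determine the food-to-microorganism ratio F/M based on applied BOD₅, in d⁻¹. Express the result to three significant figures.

F/M ≈ 2.69 d⁻¹

F/M = applied load / biomass = Q·S₀/(V·X) = 1880 × 2110 / (580.0 × 2540) = 2.693 d⁻¹.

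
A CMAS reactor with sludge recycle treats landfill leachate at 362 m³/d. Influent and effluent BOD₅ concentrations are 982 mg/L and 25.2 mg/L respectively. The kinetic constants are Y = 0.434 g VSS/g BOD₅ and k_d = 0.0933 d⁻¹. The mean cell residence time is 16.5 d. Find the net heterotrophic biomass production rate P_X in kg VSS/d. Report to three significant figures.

P_X ≈ 59.2 kg VSS/d

Correct the yield for decay: Y_obs = Y/(1 + k_d θ_c) = 0.434 / (1 + 0.0933 × 16.5) = 0.434 / 2.539 = 0.1709.
Q·(S₀ − S) = 362 × (982 − 25.2) × 10⁻³ = 346.4 kg/d removed.
P_X = Y_obs · Q(S₀ − S) = 0.1709 × 346.4 = 59.19 kg VSS/d.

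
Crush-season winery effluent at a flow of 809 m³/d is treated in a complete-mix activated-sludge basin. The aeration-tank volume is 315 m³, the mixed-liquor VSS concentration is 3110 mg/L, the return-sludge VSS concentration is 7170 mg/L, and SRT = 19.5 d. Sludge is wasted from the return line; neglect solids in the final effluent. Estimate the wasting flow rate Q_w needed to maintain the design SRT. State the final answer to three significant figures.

Q_w ≈ 7.01 m³/d

Wasting from the return line (neglecting effluent solids): Q_w = V·X / (θ_c·X_r) = 315.0 × 3110 / (19.5 × 7170) = 7.007 m³/d.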